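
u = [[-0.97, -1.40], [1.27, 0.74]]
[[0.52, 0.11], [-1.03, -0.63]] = u @ [[-1.00, -0.75], [0.32, 0.44]]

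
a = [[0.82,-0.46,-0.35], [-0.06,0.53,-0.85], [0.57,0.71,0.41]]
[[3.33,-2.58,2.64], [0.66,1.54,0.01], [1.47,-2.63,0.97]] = a@[[3.52, -3.71, 2.71], [-0.12, 0.12, -0.51], [-1.10, -1.47, -0.52]]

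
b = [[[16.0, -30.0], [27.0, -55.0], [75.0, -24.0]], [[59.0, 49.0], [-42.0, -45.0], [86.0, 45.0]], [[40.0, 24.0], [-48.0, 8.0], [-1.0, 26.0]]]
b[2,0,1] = 24.0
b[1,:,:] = [[59.0, 49.0], [-42.0, -45.0], [86.0, 45.0]]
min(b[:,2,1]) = -24.0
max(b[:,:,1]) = 49.0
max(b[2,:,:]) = 40.0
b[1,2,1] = 45.0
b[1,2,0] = 86.0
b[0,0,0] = 16.0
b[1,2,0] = 86.0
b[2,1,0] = -48.0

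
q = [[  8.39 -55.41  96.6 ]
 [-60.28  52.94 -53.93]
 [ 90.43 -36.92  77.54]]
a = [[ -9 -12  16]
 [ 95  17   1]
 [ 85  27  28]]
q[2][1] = -36.92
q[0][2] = 96.6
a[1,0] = 95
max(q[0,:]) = 96.6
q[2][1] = -36.92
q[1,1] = 52.94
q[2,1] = -36.92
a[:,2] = [16, 1, 28]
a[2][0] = 85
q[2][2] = 77.54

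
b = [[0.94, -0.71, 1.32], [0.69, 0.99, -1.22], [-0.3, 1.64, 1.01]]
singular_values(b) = [2.18, 1.94, 1.17]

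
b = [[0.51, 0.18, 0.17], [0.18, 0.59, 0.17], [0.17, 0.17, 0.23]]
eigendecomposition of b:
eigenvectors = [[-0.60, -0.74, -0.31], [-0.71, 0.67, -0.22], [-0.37, -0.09, 0.92]]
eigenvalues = [0.83, 0.37, 0.13]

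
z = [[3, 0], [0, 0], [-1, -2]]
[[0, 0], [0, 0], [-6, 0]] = z @ [[0, 0], [3, 0]]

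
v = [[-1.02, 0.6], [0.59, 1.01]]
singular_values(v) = [1.18, 1.17]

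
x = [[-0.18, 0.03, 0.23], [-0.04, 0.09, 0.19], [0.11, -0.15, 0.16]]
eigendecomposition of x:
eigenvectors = [[(0.95+0j), 0.35+0.23j, 0.35-0.23j], [(0.24+0j), 0.70+0.00j, (0.7-0j)], [(-0.18+0j), 0.27+0.51j, 0.27-0.51j]]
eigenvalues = [(-0.22+0j), (0.14+0.12j), (0.14-0.12j)]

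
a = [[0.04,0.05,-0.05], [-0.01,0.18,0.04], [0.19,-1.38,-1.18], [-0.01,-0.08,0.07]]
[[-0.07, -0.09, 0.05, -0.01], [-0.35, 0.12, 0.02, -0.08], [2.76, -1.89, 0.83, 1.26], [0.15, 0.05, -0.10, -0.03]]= a@[[0.61, -1.58, -0.76, -1.08], [-1.94, 0.39, 0.33, -0.29], [0.03, 0.89, -1.21, -0.90]]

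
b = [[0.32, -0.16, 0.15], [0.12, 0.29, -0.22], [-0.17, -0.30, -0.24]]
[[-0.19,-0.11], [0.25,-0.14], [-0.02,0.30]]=b @ [[-0.1,-0.47],[0.52,-0.51],[-0.5,-0.30]]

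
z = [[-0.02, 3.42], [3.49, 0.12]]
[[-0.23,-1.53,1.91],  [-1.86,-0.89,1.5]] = z @ [[-0.53, -0.24, 0.41], [-0.07, -0.45, 0.56]]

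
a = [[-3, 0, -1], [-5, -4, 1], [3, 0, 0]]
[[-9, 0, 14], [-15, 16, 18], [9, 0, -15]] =a@[[3, 0, -5], [0, -4, 2], [0, 0, 1]]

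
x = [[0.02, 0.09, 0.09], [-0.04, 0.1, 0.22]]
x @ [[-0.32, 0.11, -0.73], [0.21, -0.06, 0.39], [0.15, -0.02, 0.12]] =[[0.03,-0.0,0.03],  [0.07,-0.01,0.09]]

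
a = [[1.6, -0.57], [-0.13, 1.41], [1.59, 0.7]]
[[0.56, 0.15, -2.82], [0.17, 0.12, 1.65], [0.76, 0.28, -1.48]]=a @ [[0.41, 0.13, -1.39], [0.16, 0.1, 1.04]]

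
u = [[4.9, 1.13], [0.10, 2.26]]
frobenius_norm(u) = 5.51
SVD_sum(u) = [[4.81, 1.43], [0.71, 0.21]] + [[0.09, -0.30], [-0.61, 2.05]]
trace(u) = 7.16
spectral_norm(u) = 5.07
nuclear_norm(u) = 7.23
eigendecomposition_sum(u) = [[4.87, 2.05], [0.18, 0.08]] + [[0.03, -0.92], [-0.08, 2.18]]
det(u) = 10.96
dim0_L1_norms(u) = [5.0, 3.39]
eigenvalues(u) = [4.94, 2.22]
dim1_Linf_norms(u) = [4.9, 2.26]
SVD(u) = [[-0.99, -0.15], [-0.15, 0.99]] @ diag([5.073089501712285, 2.1606163258701447]) @ [[-0.96,  -0.29], [-0.29,  0.96]]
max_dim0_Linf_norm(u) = 4.9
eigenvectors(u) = [[1.00,  -0.39], [0.04,  0.92]]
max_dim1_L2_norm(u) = 5.03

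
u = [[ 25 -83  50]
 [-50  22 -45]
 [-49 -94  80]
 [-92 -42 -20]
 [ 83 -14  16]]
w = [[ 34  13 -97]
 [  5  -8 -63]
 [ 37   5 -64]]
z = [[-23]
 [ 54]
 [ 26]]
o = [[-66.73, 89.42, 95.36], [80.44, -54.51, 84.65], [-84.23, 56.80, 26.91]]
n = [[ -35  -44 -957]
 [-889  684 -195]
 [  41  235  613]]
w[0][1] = 13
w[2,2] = -64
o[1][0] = 80.44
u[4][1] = -14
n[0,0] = -35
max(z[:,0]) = 54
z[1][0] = 54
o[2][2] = 26.91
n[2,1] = 235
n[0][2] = -957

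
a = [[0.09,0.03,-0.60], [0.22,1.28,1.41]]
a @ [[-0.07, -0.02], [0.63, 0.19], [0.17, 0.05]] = [[-0.09, -0.03], [1.03, 0.31]]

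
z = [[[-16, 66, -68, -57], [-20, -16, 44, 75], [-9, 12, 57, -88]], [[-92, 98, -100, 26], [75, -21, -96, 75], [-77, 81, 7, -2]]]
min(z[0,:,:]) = -88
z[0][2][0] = -9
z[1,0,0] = -92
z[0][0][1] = 66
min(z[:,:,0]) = -92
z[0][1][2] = 44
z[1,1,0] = 75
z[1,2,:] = [-77, 81, 7, -2]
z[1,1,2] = -96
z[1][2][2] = 7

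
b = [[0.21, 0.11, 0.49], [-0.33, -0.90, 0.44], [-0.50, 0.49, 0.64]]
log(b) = [[-0.85+0.01j, 0.24+0.07j, (0.78-0.02j)], [(-0.16+0.41j), 0.01+2.88j, -0.10-0.88j], [-0.93-0.12j, 0.04-0.82j, (0.08+0.25j)]]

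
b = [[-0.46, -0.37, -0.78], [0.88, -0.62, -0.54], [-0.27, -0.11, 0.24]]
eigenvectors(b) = [[-0.34+0.00j, (-0.04+0.57j), -0.04-0.57j], [(-0.62+0j), 0.80+0.00j, 0.80-0.00j], [0.70+0.00j, (-0.01+0.17j), -0.01-0.17j]]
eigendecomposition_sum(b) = [[(0.06+0j), -0j, -0.20-0.00j], [(0.11+0j), -0j, -0.36-0.00j], [-0.12-0.00j, -0.00+0.00j, (0.41+0j)]] + [[(-0.26+0.26j), -0.19-0.23j, -0.29-0.08j], [(0.39+0.34j), -0.31+0.28j, (-0.09+0.41j)], [-0.08+0.08j, -0.05-0.07j, (-0.09-0.02j)]] + [[-0.26-0.26j, (-0.19+0.23j), (-0.29+0.08j)], [0.39-0.34j, (-0.31-0.28j), (-0.09-0.41j)], [-0.08-0.08j, -0.05+0.07j, (-0.09+0.02j)]]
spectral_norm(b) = 1.27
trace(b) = -0.84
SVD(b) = [[0.35, -0.94, -0.04],[0.92, 0.34, 0.22],[-0.19, -0.11, 0.98]] @ diag([1.2679763019748924, 0.9304642719432898, 0.276355452754454]) @ [[0.55, -0.53, -0.64], [0.81, 0.16, 0.56], [-0.2, -0.83, 0.52]]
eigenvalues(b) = [(0.47+0j), (-0.65+0.52j), (-0.65-0.52j)]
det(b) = 0.33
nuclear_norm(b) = 2.47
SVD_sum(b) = [[0.25,-0.24,-0.29], [0.64,-0.62,-0.75], [-0.13,0.13,0.16]] + [[-0.71, -0.14, -0.49], [0.25, 0.05, 0.18], [-0.08, -0.02, -0.06]] + [[0.00, 0.01, -0.01], [-0.01, -0.05, 0.03], [-0.05, -0.22, 0.14]]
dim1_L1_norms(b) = [1.61, 2.04, 0.62]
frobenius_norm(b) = 1.60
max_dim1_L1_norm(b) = 2.04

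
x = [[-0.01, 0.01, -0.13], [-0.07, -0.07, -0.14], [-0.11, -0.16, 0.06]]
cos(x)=[[0.99, -0.01, 0.00], [-0.01, 0.99, -0.01], [-0.0, -0.00, 0.98]]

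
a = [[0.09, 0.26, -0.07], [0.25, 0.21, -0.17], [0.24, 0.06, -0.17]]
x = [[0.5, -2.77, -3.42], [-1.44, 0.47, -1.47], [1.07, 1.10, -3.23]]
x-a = [[0.41, -3.03, -3.35],  [-1.69, 0.26, -1.3],  [0.83, 1.04, -3.06]]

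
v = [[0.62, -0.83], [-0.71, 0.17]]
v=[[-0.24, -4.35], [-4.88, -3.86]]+[[0.86, 3.52], [4.17, 4.03]]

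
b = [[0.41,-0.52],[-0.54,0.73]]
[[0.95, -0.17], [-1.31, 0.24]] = b @[[0.66, -0.05], [-1.31, 0.29]]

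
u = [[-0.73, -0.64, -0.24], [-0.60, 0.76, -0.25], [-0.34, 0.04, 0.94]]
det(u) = -1.000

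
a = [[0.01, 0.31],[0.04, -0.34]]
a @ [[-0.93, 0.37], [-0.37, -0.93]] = [[-0.12,-0.28], [0.09,0.33]]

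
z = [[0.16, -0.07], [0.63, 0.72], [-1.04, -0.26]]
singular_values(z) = [1.38, 0.45]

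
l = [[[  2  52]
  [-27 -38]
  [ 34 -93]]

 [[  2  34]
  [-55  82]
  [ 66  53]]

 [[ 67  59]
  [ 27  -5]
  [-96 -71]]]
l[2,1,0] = 27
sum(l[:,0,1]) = 145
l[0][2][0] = 34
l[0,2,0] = 34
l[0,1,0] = -27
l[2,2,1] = -71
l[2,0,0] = 67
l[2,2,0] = -96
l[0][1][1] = -38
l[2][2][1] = -71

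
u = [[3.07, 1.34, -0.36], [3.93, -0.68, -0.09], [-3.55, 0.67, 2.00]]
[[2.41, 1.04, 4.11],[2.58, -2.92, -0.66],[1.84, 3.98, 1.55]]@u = [[-3.10,5.28,7.26], [-1.21,5.00,-1.99], [15.79,0.80,2.08]]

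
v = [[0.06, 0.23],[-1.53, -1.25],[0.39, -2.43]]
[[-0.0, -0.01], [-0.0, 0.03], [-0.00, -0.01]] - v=[[-0.06, -0.24], [1.53, 1.28], [-0.39, 2.42]]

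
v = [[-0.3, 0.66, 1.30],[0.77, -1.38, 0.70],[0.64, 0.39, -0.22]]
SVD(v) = [[0.25, 0.96, 0.14], [-0.97, 0.24, 0.09], [0.06, -0.16, 0.98]] @ diag([1.7490160689923038, 1.4816672342262498, 0.7473988208627581]) @ [[-0.45, 0.87, -0.21],[-0.14, 0.16, 0.98],[0.88, 0.47, 0.05]]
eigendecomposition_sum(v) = [[0.43, 0.22, 0.60], [0.23, 0.12, 0.32], [0.31, 0.16, 0.43]] + [[-0.45,-0.09,0.70], [-0.24,-0.05,0.37], [0.41,0.09,-0.65]] + [[-0.29, 0.53, -0.0], [0.78, -1.45, 0.00], [-0.08, 0.15, -0.00]]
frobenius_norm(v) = 2.41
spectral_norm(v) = 1.75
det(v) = 1.94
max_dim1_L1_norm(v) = 2.85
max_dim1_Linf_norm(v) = 1.38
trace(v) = -1.90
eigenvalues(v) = [0.98, -1.14, -1.73]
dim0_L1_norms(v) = [1.71, 2.43, 2.22]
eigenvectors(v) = [[-0.75, -0.69, 0.34],[-0.4, -0.37, -0.93],[-0.53, 0.63, 0.1]]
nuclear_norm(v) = 3.98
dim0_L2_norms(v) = [1.05, 1.58, 1.49]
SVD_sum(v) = [[-0.20, 0.38, -0.09], [0.76, -1.47, 0.35], [-0.04, 0.09, -0.02]] + [[-0.2, 0.23, 1.39], [-0.05, 0.06, 0.35], [0.03, -0.04, -0.24]] + [[0.1,0.05,0.01], [0.06,0.03,0.0], [0.65,0.34,0.04]]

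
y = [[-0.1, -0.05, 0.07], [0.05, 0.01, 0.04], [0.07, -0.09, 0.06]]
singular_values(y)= [0.14, 0.13, 0.04]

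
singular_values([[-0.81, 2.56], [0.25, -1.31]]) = [2.99, 0.14]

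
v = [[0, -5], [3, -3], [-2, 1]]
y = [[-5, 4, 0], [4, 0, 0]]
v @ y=[[-20, 0, 0], [-27, 12, 0], [14, -8, 0]]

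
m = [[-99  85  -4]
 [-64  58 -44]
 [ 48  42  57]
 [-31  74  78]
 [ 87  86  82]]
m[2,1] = 42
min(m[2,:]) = 42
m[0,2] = -4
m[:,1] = [85, 58, 42, 74, 86]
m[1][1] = 58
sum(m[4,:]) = 255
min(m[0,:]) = -99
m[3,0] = -31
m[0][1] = 85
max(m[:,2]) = 82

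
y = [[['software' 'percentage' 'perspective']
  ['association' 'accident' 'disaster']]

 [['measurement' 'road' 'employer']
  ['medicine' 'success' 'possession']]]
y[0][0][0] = 'software'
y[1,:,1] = ['road', 'success']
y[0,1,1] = 'accident'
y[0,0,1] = 'percentage'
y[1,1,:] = ['medicine', 'success', 'possession']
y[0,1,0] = 'association'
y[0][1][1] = 'accident'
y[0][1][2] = 'disaster'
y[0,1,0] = 'association'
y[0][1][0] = 'association'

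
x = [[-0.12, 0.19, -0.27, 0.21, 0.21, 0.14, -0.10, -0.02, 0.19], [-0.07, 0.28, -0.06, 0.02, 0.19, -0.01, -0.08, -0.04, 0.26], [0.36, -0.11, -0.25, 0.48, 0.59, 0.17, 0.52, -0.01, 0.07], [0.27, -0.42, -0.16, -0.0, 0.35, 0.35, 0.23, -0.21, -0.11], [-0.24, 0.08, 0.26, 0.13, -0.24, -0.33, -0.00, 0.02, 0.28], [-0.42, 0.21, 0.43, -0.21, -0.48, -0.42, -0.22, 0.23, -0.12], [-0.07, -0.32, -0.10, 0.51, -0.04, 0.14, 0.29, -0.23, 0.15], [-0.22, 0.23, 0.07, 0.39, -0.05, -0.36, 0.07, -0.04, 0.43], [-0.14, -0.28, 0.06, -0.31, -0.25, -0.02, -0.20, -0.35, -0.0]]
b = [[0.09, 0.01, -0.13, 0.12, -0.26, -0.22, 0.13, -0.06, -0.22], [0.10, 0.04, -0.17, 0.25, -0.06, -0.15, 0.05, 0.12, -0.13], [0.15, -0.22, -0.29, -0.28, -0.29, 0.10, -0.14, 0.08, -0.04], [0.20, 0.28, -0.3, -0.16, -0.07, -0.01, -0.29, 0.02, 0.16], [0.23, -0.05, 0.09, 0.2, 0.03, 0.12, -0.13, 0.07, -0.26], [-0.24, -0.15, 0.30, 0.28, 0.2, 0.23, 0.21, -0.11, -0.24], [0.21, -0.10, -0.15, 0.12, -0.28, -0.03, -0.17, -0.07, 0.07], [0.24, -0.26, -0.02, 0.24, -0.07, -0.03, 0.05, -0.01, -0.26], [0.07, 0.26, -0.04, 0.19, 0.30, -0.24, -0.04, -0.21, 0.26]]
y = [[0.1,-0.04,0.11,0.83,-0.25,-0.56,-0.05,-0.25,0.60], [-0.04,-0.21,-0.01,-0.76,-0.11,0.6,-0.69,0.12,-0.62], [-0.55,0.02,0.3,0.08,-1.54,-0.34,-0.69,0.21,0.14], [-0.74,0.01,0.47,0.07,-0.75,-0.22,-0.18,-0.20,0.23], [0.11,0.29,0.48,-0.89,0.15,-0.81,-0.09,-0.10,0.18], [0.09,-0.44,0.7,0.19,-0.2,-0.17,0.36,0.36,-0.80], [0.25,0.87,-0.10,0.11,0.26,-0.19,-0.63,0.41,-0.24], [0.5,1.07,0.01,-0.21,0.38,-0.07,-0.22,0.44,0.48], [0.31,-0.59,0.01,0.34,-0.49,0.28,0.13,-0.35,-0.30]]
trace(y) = -0.25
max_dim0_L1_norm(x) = 2.4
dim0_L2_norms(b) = [0.55, 0.55, 0.59, 0.64, 0.61, 0.46, 0.47, 0.3, 0.6]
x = b @ y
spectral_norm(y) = 2.34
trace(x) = -0.50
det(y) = 0.43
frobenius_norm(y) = 4.07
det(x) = -0.00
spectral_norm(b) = 1.00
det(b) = -0.00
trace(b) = 0.02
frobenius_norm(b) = 1.61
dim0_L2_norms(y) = [1.14, 1.6, 1.03, 1.51, 1.88, 1.28, 1.26, 0.89, 1.37]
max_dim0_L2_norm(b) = 0.64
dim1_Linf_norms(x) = [0.27, 0.28, 0.59, 0.42, 0.33, 0.48, 0.51, 0.43, 0.35]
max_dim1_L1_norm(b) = 1.96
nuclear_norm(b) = 3.86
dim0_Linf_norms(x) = [0.42, 0.42, 0.43, 0.51, 0.59, 0.42, 0.52, 0.35, 0.43]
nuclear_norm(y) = 10.42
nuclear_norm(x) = 4.81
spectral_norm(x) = 1.68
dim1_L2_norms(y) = [1.23, 1.37, 1.85, 1.23, 1.36, 1.3, 1.25, 1.44, 1.05]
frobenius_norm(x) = 2.26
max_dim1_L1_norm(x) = 2.74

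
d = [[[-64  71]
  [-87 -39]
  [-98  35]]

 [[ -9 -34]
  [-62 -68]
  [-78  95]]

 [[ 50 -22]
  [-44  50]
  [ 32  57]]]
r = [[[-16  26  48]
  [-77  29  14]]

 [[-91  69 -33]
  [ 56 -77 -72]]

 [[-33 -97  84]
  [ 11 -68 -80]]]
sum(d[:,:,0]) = -360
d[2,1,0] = -44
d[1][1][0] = -62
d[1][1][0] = -62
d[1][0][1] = -34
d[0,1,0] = -87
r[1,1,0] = 56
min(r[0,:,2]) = 14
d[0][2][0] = -98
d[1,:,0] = [-9, -62, -78]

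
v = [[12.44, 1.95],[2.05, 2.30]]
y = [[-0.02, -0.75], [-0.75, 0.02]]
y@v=[[-1.79, -1.76], [-9.29, -1.42]]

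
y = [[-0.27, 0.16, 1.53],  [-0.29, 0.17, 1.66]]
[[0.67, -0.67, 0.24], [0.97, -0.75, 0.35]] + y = [[0.4, -0.51, 1.77], [0.68, -0.58, 2.01]]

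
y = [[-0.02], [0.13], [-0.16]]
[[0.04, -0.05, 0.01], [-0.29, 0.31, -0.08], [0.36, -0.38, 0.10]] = y @ [[-2.22, 2.4, -0.61]]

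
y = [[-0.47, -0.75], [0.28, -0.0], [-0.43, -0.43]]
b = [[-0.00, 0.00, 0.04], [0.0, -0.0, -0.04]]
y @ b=[[0.00, 0.0, 0.01],[0.00, 0.0, 0.01],[0.0, 0.00, 0.00]]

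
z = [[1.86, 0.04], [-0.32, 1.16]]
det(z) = 2.170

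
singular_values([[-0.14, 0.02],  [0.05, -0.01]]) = [0.15, 0.0]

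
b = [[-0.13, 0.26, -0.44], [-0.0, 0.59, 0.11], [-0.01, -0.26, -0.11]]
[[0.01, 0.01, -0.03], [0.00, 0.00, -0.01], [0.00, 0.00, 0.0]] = b@[[-0.11, -0.10, 0.25], [0.00, 0.00, -0.01], [0.01, -0.0, -0.01]]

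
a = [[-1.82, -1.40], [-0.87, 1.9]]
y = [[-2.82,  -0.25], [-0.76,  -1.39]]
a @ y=[[6.20, 2.4], [1.01, -2.42]]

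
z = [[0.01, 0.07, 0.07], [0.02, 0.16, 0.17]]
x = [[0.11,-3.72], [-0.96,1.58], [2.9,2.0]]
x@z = [[-0.07, -0.59, -0.62], [0.02, 0.19, 0.20], [0.07, 0.52, 0.54]]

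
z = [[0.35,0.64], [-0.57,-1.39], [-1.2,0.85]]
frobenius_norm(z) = 2.23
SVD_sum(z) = [[-0.00, 0.64],[0.00, -1.39],[-0.00, 0.85]] + [[0.35, 0.0],  [-0.57, -0.00],  [-1.20, -0.0]]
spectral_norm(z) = 1.75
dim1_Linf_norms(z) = [0.64, 1.39, 1.2]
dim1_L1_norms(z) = [0.99, 1.96, 2.05]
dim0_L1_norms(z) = [2.12, 2.88]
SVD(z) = [[0.36,0.26], [-0.79,-0.42], [0.49,-0.87]] @ diag([1.7504889697246577, 1.3738225383477682]) @ [[-0.00, 1.0], [1.00, 0.0]]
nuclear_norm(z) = 3.12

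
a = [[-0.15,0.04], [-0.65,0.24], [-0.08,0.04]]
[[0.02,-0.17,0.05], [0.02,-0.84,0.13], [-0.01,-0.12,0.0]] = a@[[-0.39, 0.77, -0.65],[-0.97, -1.4, -1.20]]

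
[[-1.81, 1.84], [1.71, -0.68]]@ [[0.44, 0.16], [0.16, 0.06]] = [[-0.5, -0.18],[0.64, 0.23]]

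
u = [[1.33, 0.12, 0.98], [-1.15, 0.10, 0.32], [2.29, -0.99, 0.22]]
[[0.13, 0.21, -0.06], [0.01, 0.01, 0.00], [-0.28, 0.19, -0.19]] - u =[[-1.2,0.09,-1.04], [1.16,-0.09,-0.32], [-2.57,1.18,-0.41]]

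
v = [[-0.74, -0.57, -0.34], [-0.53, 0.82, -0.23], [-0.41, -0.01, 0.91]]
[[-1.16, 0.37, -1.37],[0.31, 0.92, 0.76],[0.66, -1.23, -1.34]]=v @[[0.43, -0.25, 1.18],[0.92, 0.55, 1.43],[0.93, -1.46, -0.93]]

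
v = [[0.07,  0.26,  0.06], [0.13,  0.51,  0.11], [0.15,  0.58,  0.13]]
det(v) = 0.00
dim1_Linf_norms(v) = [0.26, 0.51, 0.58]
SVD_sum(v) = [[0.07, 0.26, 0.06], [0.13, 0.51, 0.11], [0.15, 0.58, 0.13]] + [[0.00, -0.00, 0.0], [-0.00, 0.0, -0.0], [0.0, -0.00, 0.0]] + [[0.00, -0.0, -0.0], [0.00, -0.0, -0.0], [-0.0, 0.00, 0.00]]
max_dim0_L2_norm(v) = 0.81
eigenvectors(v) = [[-0.32, -0.87, 0.83], [-0.62, 0.12, -0.31], [-0.71, 0.48, 0.46]]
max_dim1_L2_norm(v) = 0.61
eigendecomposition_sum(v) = [[0.07, 0.26, 0.06], [0.13, 0.51, 0.11], [0.15, 0.58, 0.13]] + [[0.00, 0.00, -0.0], [-0.00, -0.00, 0.0], [-0.00, -0.0, 0.00]] + [[0.00, -0.0, 0.0], [-0.00, 0.00, -0.0], [0.0, -0.0, 0.0]]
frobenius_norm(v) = 0.86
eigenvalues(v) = [0.7, 0.0, 0.0]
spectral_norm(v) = 0.86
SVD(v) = [[-0.32, 0.71, -0.63], [-0.62, -0.66, -0.42], [-0.71, 0.26, 0.65]] @ diag([0.8607988235124884, 0.00489677086949627, 0.001186201739769067]) @ [[-0.24, -0.95, -0.21],[0.57, -0.32, 0.76],[-0.78, 0.07, 0.62]]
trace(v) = 0.71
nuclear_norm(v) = 0.87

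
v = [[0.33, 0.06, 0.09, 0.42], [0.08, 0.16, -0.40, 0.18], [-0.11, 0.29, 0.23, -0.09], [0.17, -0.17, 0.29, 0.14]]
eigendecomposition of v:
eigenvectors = [[(0.89+0j), (0.77+0j), -0.24-0.20j, -0.24+0.20j], [(0.39+0j), 0.15+0.00j, (-0.68+0j), -0.68-0.00j], [-0.02+0.00j, (-0.06+0j), (0.16+0.5j), 0.16-0.50j], [(0.24+0j), (-0.62+0j), 0.32-0.26j, (0.32+0.26j)]]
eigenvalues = [(0.47+0j), (-0+0j), (0.2+0.39j), (0.2-0.39j)]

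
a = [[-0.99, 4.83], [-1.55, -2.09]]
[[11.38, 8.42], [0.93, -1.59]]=a @ [[-2.96, -1.04], [1.75, 1.53]]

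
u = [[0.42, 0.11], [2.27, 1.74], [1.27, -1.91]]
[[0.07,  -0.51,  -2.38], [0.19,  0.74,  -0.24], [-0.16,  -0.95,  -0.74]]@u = [[-4.15, 3.67],  [1.45, 1.77],  [-3.16, -0.26]]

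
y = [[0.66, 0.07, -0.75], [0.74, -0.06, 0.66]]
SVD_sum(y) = [[0.23, 0.08, -0.86], [-0.12, -0.04, 0.43]] + [[0.43, -0.01, 0.11], [0.86, -0.02, 0.23]]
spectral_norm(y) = 1.00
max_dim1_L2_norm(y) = 1.0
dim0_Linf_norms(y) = [0.74, 0.07, 0.75]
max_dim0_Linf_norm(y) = 0.75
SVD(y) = [[-0.89, 0.45],[0.45, 0.89]] @ diag([1.0041912168506555, 0.9906563480844405]) @ [[-0.26, -0.09, 0.96],  [0.97, -0.02, 0.26]]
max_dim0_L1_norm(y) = 1.41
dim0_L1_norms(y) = [1.4, 0.13, 1.41]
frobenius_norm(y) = 1.41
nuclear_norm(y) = 1.99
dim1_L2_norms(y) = [1.0, 0.99]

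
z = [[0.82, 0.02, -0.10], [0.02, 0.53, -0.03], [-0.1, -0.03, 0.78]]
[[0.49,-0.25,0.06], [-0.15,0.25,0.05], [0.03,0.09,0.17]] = z@[[0.62, -0.31, 0.1], [-0.31, 0.48, 0.10], [0.1, 0.10, 0.24]]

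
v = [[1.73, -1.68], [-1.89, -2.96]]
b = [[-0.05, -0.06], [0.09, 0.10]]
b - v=[[-1.78, 1.62],[1.98, 3.06]]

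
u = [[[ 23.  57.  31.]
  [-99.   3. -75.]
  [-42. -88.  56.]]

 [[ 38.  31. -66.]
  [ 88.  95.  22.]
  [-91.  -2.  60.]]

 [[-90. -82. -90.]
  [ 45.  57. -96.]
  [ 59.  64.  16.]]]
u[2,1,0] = 45.0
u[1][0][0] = 38.0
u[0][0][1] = 57.0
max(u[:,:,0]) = 88.0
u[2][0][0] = -90.0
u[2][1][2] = -96.0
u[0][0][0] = 23.0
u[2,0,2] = -90.0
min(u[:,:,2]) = -96.0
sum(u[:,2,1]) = -26.0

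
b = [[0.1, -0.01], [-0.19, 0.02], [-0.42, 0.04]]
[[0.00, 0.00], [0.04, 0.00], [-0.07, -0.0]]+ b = [[0.1, -0.01], [-0.15, 0.02], [-0.49, 0.04]]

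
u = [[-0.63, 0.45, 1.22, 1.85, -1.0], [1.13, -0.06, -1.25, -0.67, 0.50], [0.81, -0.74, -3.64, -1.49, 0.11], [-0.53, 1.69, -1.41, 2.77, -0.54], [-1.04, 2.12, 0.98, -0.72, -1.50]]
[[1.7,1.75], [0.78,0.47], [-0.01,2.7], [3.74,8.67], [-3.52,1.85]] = u @ [[1.31, -0.31], [-0.33, 1.46], [-0.31, -1.63], [1.64, 1.23], [-0.02, -0.61]]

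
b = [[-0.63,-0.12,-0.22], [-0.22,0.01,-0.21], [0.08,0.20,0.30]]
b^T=[[-0.63, -0.22, 0.08],[-0.12, 0.01, 0.20],[-0.22, -0.21, 0.30]]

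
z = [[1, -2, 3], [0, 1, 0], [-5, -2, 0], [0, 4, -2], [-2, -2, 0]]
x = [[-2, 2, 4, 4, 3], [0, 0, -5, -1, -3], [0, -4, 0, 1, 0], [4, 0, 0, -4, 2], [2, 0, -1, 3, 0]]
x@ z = [[-28, 8, -14], [31, 12, 2], [0, 0, -2], [0, -28, 20], [7, 10, 0]]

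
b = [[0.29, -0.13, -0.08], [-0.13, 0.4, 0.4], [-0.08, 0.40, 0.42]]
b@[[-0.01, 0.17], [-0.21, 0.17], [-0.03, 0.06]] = [[0.03, 0.02],[-0.09, 0.07],[-0.1, 0.08]]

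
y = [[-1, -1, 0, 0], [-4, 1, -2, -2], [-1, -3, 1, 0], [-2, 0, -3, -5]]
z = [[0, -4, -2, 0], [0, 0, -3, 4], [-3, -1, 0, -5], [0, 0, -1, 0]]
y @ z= [[0, 4, 5, -4], [6, 18, 7, 14], [-3, 3, 11, -17], [9, 11, 9, 15]]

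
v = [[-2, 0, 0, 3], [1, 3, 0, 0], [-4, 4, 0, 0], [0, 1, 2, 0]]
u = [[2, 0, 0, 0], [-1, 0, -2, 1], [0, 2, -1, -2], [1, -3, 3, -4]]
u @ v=[[-4, 0, 0, 6], [10, -7, 2, -3], [6, 0, -4, 0], [-17, -1, -8, 3]]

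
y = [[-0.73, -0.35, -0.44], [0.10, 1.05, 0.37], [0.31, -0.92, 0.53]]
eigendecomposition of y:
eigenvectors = [[0.97+0.00j,(0.14-0.15j),(0.14+0.15j)], [0j,(0.23+0.43j),(0.23-0.43j)], [(-0.26+0j),-0.85+0.00j,(-0.85-0j)]]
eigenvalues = [(-0.61+0j), (0.73+0.52j), (0.73-0.52j)]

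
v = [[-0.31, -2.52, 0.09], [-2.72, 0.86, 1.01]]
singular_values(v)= [3.1, 2.44]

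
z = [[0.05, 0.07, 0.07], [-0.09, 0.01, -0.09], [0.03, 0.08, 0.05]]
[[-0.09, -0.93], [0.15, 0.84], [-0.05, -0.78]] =z @ [[0.8,-2.37], [0.58,-4.2], [-2.40,-7.46]]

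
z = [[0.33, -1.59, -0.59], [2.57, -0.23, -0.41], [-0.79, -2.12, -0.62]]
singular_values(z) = [2.83, 2.7, 0.0]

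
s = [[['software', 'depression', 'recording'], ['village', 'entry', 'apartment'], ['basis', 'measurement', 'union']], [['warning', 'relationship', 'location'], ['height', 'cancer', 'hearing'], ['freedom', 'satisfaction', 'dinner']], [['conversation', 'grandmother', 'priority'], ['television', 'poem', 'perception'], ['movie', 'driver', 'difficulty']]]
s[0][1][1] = 'entry'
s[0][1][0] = 'village'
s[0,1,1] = 'entry'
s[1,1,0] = 'height'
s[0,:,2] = ['recording', 'apartment', 'union']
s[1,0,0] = 'warning'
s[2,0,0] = 'conversation'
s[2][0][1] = 'grandmother'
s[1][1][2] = 'hearing'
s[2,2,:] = ['movie', 'driver', 'difficulty']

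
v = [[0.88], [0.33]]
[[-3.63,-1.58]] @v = [[-3.72]]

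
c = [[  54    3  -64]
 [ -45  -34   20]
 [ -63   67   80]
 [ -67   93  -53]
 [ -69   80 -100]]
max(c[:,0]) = 54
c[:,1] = [3, -34, 67, 93, 80]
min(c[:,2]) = -100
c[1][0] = -45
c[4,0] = -69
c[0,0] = 54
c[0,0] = 54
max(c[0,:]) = 54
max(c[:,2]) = 80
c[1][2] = 20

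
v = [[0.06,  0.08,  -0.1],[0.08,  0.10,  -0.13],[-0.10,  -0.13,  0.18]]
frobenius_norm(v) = 0.34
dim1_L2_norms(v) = [0.14, 0.18, 0.24]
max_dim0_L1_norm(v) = 0.41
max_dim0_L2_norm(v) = 0.24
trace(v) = 0.34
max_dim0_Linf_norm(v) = 0.18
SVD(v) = [[-0.42, -0.51, 0.75], [-0.54, -0.52, -0.66], [0.73, -0.69, -0.06]] @ diag([0.3354754209365658, 0.007058435879743895, 0.002533856816309664]) @ [[-0.42, -0.54, 0.73],[-0.51, -0.52, -0.69],[-0.75, 0.66, 0.06]]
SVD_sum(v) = [[0.06, 0.08, -0.10], [0.08, 0.10, -0.13], [-0.10, -0.13, 0.18]] + [[0.0,0.0,0.00], [0.0,0.00,0.0], [0.00,0.0,0.00]] + [[-0.0, 0.0, 0.00], [0.0, -0.00, -0.0], [0.00, -0.0, -0.00]]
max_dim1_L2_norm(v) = 0.24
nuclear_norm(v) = 0.35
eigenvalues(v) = [0.34, -0.0, 0.01]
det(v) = -0.00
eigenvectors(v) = [[-0.42, -0.75, 0.51], [-0.54, 0.66, 0.52], [0.73, 0.06, 0.69]]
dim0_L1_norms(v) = [0.24, 0.31, 0.41]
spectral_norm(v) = 0.34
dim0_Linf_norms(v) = [0.1, 0.13, 0.18]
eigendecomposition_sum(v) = [[0.06, 0.08, -0.1], [0.08, 0.1, -0.13], [-0.10, -0.13, 0.18]] + [[-0.00, 0.0, 0.0], [0.00, -0.00, -0.00], [0.0, -0.0, -0.00]] + [[0.00, 0.00, 0.0],[0.00, 0.00, 0.00],[0.0, 0.0, 0.0]]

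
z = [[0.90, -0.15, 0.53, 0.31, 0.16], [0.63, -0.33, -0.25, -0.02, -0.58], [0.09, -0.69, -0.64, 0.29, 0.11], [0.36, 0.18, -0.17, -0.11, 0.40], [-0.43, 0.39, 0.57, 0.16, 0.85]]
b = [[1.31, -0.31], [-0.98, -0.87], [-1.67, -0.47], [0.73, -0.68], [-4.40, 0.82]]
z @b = [[-0.04, -0.48], [4.10, -0.25], [1.59, 0.77], [-1.26, 0.21], [-5.52, 0.11]]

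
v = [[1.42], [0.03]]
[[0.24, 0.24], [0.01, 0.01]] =v@[[0.17, 0.17]]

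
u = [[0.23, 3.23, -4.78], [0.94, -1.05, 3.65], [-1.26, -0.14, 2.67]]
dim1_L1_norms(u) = [8.24, 5.64, 4.07]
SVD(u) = [[0.79, -0.23, 0.57], [-0.51, 0.27, 0.82], [-0.34, -0.93, 0.09]] @ diag([7.259480336646707, 1.6949314370179764, 1.343894588741239]) @ [[0.02, 0.43, -0.9], [0.81, -0.53, -0.24], [0.58, 0.73, 0.36]]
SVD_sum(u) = [[0.10, 2.46, -5.15], [-0.07, -1.61, 3.36], [-0.04, -1.07, 2.25]] + [[-0.32, 0.21, 0.09], [0.37, -0.24, -0.11], [-1.29, 0.85, 0.38]] + [[0.45, 0.56, 0.28], [0.64, 0.80, 0.39], [0.07, 0.09, 0.04]]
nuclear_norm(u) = 10.30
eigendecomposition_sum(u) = [[-1.33, 1.85, -2.24],[1.03, -1.43, 1.72],[-0.26, 0.36, -0.44]] + [[1.2, 0.91, -2.55],[-0.90, -0.68, 1.91],[-1.46, -1.1, 3.1]] + [[0.36, 0.47, 0.01], [0.81, 1.06, 0.02], [0.46, 0.6, 0.01]]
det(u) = -16.54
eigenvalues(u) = [-3.2, 3.62, 1.43]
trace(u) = 1.85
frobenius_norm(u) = 7.57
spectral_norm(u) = 7.26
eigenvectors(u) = [[-0.78, 0.57, 0.36], [0.60, -0.43, 0.81], [-0.15, -0.70, 0.46]]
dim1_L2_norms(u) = [5.77, 3.91, 2.96]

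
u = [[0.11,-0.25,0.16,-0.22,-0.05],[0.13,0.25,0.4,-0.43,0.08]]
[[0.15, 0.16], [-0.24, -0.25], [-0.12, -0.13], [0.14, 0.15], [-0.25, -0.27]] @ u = [[0.04, 0.0, 0.09, -0.10, 0.01], [-0.06, -0.00, -0.14, 0.16, -0.01], [-0.03, -0.0, -0.07, 0.08, -0.00], [0.03, 0.00, 0.08, -0.1, 0.0], [-0.06, -0.01, -0.15, 0.17, -0.01]]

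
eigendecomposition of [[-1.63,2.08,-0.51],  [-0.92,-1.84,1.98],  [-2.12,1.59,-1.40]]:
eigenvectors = [[(0.16-0.52j), (0.16+0.52j), (0.54+0j)], [0.56-0.19j, 0.56+0.19j, (-0.43+0j)], [0.60+0.00j, (0.6-0j), 0.72+0.00j]]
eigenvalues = [(-0.45+1.32j), (-0.45-1.32j), (-3.96+0j)]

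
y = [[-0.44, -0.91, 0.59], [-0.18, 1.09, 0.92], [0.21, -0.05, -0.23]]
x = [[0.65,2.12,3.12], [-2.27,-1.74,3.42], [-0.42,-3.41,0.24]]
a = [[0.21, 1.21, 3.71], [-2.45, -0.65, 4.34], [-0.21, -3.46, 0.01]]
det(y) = -0.18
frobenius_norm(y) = 1.88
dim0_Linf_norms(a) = [2.45, 3.46, 4.34]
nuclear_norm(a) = 11.25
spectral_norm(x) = 4.98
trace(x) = -0.85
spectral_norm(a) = 5.99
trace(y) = 0.42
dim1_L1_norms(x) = [5.89, 7.43, 4.07]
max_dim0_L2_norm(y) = 1.42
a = y + x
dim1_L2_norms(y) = [1.17, 1.44, 0.32]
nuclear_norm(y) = 2.73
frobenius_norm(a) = 7.25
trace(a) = -0.43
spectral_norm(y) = 1.50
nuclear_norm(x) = 10.69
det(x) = 27.29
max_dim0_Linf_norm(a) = 4.34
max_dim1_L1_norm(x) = 7.43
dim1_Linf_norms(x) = [3.12, 3.42, 3.41]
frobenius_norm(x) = 6.81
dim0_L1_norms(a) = [2.87, 5.32, 8.06]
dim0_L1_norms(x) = [3.34, 7.27, 6.78]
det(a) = 33.02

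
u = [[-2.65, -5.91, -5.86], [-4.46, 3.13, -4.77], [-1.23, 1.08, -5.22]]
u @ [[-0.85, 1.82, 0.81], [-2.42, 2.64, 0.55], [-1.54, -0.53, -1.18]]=[[25.58, -17.32, 1.52],  [3.56, 2.67, 3.74],  [6.47, 3.38, 5.76]]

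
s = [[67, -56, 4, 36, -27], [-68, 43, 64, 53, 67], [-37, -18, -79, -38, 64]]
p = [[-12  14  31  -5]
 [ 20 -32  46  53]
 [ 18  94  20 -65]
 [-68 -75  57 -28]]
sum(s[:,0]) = -38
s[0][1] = -56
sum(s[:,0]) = -38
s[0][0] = 67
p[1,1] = -32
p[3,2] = 57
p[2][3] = -65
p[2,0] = 18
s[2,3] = -38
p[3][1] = -75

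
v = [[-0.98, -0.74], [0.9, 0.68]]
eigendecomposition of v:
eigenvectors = [[-0.74,  0.60], [0.68,  -0.80]]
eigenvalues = [-0.3, 0.0]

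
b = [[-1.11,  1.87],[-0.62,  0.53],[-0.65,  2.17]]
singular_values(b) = [3.2, 0.52]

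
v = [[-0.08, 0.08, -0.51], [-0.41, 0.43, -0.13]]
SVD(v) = [[-0.57, -0.82], [-0.82, 0.57]] @ diag([0.6807620487506287, 0.42351273060068323]) @ [[0.56, -0.58, 0.59], [-0.4, 0.43, 0.81]]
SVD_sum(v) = [[-0.22, 0.23, -0.23], [-0.31, 0.33, -0.33]] + [[0.14,-0.15,-0.28], [-0.10,0.10,0.20]]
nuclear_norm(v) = 1.10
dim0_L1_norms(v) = [0.49, 0.51, 0.64]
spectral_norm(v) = 0.68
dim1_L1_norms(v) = [0.67, 0.97]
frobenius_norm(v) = 0.80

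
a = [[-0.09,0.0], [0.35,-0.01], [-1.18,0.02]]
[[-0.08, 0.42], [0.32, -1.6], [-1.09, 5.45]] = a @ [[0.93, -4.68], [0.51, -3.76]]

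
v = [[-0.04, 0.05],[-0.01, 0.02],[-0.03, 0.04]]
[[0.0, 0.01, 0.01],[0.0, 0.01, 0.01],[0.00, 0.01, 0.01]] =v@[[0.0, 0.48, 0.45], [0.00, 0.51, 0.48]]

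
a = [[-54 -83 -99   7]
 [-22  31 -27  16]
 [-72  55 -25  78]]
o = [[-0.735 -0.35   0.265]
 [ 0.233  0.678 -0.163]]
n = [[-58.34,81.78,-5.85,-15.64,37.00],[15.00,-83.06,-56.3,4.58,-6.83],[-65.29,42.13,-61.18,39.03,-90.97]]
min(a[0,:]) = -99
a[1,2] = -27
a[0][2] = -99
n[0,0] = -58.34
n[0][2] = -5.85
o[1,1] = 0.678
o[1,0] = 0.233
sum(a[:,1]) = 3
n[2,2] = -61.18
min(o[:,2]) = -0.163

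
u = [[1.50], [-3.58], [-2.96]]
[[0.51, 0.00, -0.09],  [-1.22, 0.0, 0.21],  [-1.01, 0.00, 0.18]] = u @ [[0.34, 0.00, -0.06]]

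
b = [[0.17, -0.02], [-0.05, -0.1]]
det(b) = -0.02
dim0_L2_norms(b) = [0.18, 0.1]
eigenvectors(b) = [[0.98, 0.07], [-0.18, 1.0]]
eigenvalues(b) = [0.17, -0.1]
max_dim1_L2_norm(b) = 0.17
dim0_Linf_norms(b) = [0.17, 0.1]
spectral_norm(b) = 0.18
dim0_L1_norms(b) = [0.22, 0.12]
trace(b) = 0.07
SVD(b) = [[-0.95, 0.32], [0.32, 0.95]] @ diag([0.17754212233913308, 0.10138439128049401]) @ [[-1.0, -0.08], [0.08, -1.00]]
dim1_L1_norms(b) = [0.19, 0.15]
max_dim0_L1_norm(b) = 0.22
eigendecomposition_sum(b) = [[0.17,-0.01],[-0.03,0.00]] + [[-0.0, -0.01], [-0.02, -0.1]]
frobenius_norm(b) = 0.20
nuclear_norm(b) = 0.28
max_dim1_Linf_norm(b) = 0.17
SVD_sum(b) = [[0.17,  0.01],[-0.06,  -0.00]] + [[0.0, -0.03], [0.01, -0.10]]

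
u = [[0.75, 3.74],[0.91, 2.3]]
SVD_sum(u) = [[0.94, 3.69], [0.61, 2.38]] + [[-0.19, 0.05], [0.3, -0.08]]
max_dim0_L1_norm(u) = 6.04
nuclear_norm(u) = 4.90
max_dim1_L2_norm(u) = 3.81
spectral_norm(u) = 4.53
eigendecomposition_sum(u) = [[-0.33, 0.44], [0.11, -0.15]] + [[1.08, 3.30], [0.80, 2.45]]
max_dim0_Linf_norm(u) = 3.74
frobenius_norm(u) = 4.55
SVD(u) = [[-0.84, -0.54], [-0.54, 0.84]] @ diag([4.531113715122776, 0.37041665813821284]) @ [[-0.25, -0.97],[0.97, -0.25]]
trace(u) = 3.05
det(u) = -1.68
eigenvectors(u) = [[-0.95, -0.8], [0.31, -0.60]]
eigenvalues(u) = [-0.48, 3.53]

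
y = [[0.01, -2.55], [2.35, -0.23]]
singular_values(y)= [2.61, 2.3]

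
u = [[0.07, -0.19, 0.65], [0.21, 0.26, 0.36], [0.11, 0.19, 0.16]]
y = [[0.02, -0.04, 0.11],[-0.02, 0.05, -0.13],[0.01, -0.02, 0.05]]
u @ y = [[0.01,  -0.03,  0.06], [0.0,  -0.00,  0.01], [-0.0,  0.0,  -0.00]]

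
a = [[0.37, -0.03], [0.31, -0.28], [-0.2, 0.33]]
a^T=[[0.37, 0.31, -0.20],[-0.03, -0.28, 0.33]]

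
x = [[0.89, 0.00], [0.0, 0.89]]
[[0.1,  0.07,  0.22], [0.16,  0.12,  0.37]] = x @ [[0.11, 0.08, 0.25], [0.18, 0.14, 0.42]]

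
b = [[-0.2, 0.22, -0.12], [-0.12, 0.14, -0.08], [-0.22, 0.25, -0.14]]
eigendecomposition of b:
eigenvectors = [[0.62,-0.24,-0.33], [0.38,-0.62,-0.67], [0.69,-0.74,-0.67]]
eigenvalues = [-0.2, -0.0, 0.0]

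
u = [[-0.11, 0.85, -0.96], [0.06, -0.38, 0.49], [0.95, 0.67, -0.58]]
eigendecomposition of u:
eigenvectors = [[(-0.73+0j), -0.73-0.00j, 0.07+0.00j], [(0.36-0.01j), (0.36+0.01j), (-0.74+0j)], [-0.02+0.58j, (-0.02-0.58j), (-0.67+0j)]]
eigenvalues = [(-0.56+0.78j), (-0.56-0.78j), (0.06+0j)]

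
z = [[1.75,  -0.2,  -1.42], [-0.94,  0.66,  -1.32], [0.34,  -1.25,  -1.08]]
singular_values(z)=[2.58, 1.75, 1.15]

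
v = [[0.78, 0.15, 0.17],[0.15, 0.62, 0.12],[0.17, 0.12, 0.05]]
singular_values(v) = [0.92, 0.53, 0.0]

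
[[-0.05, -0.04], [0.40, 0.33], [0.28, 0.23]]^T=[[-0.05, 0.40, 0.28],[-0.04, 0.33, 0.23]]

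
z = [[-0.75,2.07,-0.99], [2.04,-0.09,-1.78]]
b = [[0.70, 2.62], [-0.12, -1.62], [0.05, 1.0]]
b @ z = [[4.82,  1.21,  -5.36], [-3.21,  -0.1,  3.0], [2.0,  0.01,  -1.83]]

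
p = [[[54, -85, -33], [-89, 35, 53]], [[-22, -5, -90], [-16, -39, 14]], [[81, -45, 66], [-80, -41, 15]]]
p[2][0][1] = -45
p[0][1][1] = 35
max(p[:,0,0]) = 81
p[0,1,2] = 53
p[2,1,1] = -41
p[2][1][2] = 15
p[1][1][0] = -16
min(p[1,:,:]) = -90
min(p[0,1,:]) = -89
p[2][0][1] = -45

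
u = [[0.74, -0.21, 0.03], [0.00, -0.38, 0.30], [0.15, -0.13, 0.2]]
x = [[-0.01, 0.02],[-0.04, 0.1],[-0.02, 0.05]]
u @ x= [[0.00, -0.00], [0.01, -0.02], [-0.0, -0.00]]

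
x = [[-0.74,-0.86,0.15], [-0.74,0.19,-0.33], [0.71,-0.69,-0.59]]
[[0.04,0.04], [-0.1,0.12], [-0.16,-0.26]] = x @ [[0.01,-0.17],[-0.01,0.12],[0.29,0.09]]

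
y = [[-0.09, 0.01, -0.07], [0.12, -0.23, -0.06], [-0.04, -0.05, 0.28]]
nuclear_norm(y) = 0.65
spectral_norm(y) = 0.30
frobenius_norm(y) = 0.41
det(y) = 0.01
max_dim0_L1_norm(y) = 0.41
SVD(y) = [[-0.15,-0.25,-0.96], [-0.41,0.89,-0.17], [0.90,0.37,-0.23]] @ diag([0.2996657484623278, 0.26310130353970496, 0.08647625844253984]) @ [[-0.24, 0.16, 0.96], [0.44, -0.86, 0.26], [0.87, 0.48, 0.14]]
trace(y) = -0.04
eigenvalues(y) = [-0.24, -0.1, 0.3]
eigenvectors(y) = [[-0.02, 0.77, -0.18], [1.00, 0.62, -0.15], [0.09, 0.16, 0.97]]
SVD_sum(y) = [[0.01, -0.01, -0.04], [0.03, -0.02, -0.12], [-0.07, 0.04, 0.26]] + [[-0.03, 0.06, -0.02], [0.10, -0.20, 0.06], [0.04, -0.08, 0.02]] + [[-0.07, -0.04, -0.01], [-0.01, -0.01, -0.00], [-0.02, -0.01, -0.0]]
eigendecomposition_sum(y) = [[-0.0,0.01,0.00], [0.19,-0.23,-0.0], [0.02,-0.02,-0.0]] + [[-0.09,-0.00,-0.02], [-0.07,-0.00,-0.01], [-0.02,-0.00,-0.00]] + [[0.01, 0.01, -0.05], [0.01, 0.0, -0.04], [-0.04, -0.03, 0.28]]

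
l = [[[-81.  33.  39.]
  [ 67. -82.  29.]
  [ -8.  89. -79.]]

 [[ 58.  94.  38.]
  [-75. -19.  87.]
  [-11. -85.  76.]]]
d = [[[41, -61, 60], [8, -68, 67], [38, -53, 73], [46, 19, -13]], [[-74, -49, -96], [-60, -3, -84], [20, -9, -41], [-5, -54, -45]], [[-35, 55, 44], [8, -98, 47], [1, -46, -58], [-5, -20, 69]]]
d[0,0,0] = 41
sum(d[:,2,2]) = -26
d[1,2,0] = 20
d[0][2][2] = 73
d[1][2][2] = -41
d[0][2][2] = 73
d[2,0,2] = 44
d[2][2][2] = -58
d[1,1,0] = -60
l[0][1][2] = 29.0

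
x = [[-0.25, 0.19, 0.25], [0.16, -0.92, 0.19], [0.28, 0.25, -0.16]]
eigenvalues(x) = [0.14, -0.47, -0.99]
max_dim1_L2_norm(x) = 0.95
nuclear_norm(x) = 1.61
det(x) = 0.06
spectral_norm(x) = 1.00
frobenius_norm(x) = 1.11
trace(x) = -1.33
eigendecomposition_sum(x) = [[0.05,  0.02,  0.06], [0.02,  0.01,  0.02], [0.07,  0.03,  0.08]] + [[-0.28, 0.00, 0.22], [0.0, -0.00, -0.00], [0.25, -0.0, -0.19]] + [[-0.02,0.16,-0.03],[0.14,-0.93,0.17],[-0.03,0.22,-0.04]]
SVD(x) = [[-0.17, -0.74, 0.65], [0.96, 0.03, 0.29], [-0.24, 0.67, 0.7]] @ diag([0.9959916350174103, 0.47444753313112625, 0.13638255490030365]) @ [[0.13,-0.98,0.18], [0.8,-0.00,-0.6], [0.59,0.22,0.78]]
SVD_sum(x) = [[-0.02, 0.17, -0.03], [0.12, -0.93, 0.17], [-0.03, 0.23, -0.04]] + [[-0.28, 0.00, 0.21], [0.01, -0.0, -0.01], [0.25, -0.00, -0.19]] + [[0.05, 0.02, 0.07], [0.02, 0.01, 0.03], [0.06, 0.02, 0.07]]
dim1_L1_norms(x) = [0.69, 1.27, 0.69]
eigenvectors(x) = [[-0.60,-0.75,0.17], [-0.23,0.01,-0.96], [-0.76,0.66,0.23]]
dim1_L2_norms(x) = [0.4, 0.95, 0.41]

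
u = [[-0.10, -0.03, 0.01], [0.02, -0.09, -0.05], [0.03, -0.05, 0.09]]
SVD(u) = [[-0.39, -0.71, 0.59], [0.39, -0.71, -0.59], [0.83, 0.00, 0.56]] @ diag([0.10985389382053914, 0.10583005244258362, 0.10115395203582364]) @ [[0.66, -0.59, 0.47], [0.53, 0.80, 0.27], [-0.53, 0.07, 0.84]]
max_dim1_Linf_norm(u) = 0.1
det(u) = 0.00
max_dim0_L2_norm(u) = 0.11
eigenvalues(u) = [(-0.1+0.03j), (-0.1-0.03j), (0.1+0j)]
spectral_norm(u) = 0.11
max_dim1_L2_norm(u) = 0.11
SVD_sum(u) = [[-0.03, 0.03, -0.02], [0.03, -0.03, 0.02], [0.06, -0.05, 0.04]] + [[-0.04, -0.06, -0.02], [-0.04, -0.06, -0.02], [0.0, 0.00, 0.0]] + [[-0.03, 0.0, 0.05],[0.03, -0.00, -0.05],[-0.03, 0.0, 0.05]]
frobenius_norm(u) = 0.18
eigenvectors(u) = [[(0.7+0j), 0.70-0.00j, 0.08+0.00j], [0.03-0.68j, 0.03+0.68j, -0.24+0.00j], [-0.07-0.19j, (-0.07+0.19j), 0.97+0.00j]]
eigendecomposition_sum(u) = [[(-0.05+0.01j),  -0.01-0.05j,  -0.01j], [(0.01+0.05j),  (-0.05+0.01j),  -0.01-0.00j], [0.01+0.01j,  -0.01+0.01j,  (-0+0j)]] + [[-0.05-0.01j, -0.01+0.05j, 0.00+0.01j], [0.01-0.05j, (-0.05-0.01j), -0.01+0.00j], [0.01-0.01j, (-0.01-0.01j), (-0-0j)]] + [[0.00-0.00j, -0.00+0.00j, (0.01-0j)], [-0.00+0.00j, 0.01-0.00j, (-0.02+0j)], [(0.01-0j), (-0.03+0j), 0.10-0.00j]]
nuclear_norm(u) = 0.32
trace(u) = -0.10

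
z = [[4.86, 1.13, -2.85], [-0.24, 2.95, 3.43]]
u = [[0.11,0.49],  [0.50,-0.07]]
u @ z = [[0.42, 1.57, 1.37], [2.45, 0.36, -1.67]]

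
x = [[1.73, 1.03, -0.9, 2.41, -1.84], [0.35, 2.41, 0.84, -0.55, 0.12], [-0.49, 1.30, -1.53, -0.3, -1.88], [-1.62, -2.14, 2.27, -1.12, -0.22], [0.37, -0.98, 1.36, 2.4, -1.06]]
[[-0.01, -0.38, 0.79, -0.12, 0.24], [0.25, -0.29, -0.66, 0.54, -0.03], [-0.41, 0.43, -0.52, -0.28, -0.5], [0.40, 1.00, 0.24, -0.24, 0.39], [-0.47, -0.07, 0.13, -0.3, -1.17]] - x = [[-1.74, -1.41, 1.69, -2.53, 2.08], [-0.10, -2.70, -1.50, 1.09, -0.15], [0.08, -0.87, 1.01, 0.02, 1.38], [2.02, 3.14, -2.03, 0.88, 0.61], [-0.84, 0.91, -1.23, -2.70, -0.11]]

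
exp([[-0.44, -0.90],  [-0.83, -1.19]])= [[0.85, -0.46],[-0.42, 0.46]]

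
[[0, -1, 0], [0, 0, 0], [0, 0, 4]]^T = [[0, 0, 0], [-1, 0, 0], [0, 0, 4]]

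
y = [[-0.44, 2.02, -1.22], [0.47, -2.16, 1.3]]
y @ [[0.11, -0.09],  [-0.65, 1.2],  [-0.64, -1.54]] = [[-0.58,4.34],[0.62,-4.64]]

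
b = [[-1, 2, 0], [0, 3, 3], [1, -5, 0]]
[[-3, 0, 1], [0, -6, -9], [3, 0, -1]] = b@[[3, 0, -1], [0, 0, 0], [0, -2, -3]]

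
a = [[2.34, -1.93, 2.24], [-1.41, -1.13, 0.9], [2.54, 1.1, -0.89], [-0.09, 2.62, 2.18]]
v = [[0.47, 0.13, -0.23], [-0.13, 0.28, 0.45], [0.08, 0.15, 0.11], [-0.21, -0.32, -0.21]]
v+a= [[2.81, -1.8, 2.01], [-1.54, -0.85, 1.35], [2.62, 1.25, -0.78], [-0.30, 2.3, 1.97]]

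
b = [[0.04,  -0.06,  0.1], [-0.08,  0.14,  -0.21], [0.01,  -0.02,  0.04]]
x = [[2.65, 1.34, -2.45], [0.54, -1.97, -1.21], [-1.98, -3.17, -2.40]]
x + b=[[2.69,1.28,-2.35], [0.46,-1.83,-1.42], [-1.97,-3.19,-2.36]]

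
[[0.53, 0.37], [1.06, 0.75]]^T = [[0.53, 1.06], [0.37, 0.75]]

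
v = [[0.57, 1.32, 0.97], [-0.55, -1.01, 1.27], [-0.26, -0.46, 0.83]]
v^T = [[0.57, -0.55, -0.26], [1.32, -1.01, -0.46], [0.97, 1.27, 0.83]]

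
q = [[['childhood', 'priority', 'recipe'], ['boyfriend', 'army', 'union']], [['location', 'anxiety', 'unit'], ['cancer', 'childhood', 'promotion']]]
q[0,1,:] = ['boyfriend', 'army', 'union']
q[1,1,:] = ['cancer', 'childhood', 'promotion']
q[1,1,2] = 'promotion'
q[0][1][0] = 'boyfriend'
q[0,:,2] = ['recipe', 'union']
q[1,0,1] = 'anxiety'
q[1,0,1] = 'anxiety'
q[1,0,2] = 'unit'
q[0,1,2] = 'union'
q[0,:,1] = ['priority', 'army']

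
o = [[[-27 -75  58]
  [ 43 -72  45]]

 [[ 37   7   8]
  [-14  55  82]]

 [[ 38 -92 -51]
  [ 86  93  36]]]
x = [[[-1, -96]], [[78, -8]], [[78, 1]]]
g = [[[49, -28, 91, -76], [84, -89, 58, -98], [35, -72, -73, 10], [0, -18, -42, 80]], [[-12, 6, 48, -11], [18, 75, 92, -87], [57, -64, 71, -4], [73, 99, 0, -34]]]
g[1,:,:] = [[-12, 6, 48, -11], [18, 75, 92, -87], [57, -64, 71, -4], [73, 99, 0, -34]]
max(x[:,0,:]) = 78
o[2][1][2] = 36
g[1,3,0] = 73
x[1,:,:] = [[78, -8]]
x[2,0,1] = 1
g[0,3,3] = 80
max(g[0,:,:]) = 91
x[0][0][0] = -1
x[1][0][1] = -8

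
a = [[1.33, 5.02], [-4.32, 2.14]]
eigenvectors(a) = [[0.73+0.00j, 0.73-0.00j], [(0.06+0.68j), 0.06-0.68j]]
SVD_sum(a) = [[-1.13, 4.39], [-0.78, 3.05]] + [[2.46, 0.63],  [-3.54, -0.91]]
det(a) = 24.53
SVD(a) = [[0.82, 0.57], [0.57, -0.82]] @ diag([5.51715996575065, 4.446599364943764]) @ [[-0.25, 0.97], [0.97, 0.25]]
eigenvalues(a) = [(1.74+4.64j), (1.74-4.64j)]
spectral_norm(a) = 5.52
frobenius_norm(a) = 7.09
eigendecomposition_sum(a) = [[0.66+2.40j, 2.51-0.94j], [(-2.16+0.81j), 1.07+2.24j]] + [[0.66-2.40j, 2.51+0.94j], [(-2.16-0.81j), (1.07-2.24j)]]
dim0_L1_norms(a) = [5.65, 7.16]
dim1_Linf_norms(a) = [5.02, 4.32]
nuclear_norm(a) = 9.96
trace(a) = 3.47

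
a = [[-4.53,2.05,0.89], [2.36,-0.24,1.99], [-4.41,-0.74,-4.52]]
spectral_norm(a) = 7.65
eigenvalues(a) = [-5.22, -3.52, -0.56]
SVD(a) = [[-0.46, -0.88, 0.11], [0.4, -0.09, 0.91], [-0.79, 0.47, 0.39]] @ diag([7.649931790802298, 4.111225624927016, 0.32444946758447674]) @ [[0.85,  -0.06,  0.52], [0.42,  -0.52,  -0.75], [-0.31,  -0.85,  0.42]]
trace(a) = -9.29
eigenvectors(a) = [[0.21, -0.13, 0.31], [-0.45, -0.45, 0.81], [0.87, 0.89, -0.49]]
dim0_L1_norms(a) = [11.3, 3.03, 7.4]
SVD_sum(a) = [[-3.01, 0.21, -1.83], [2.61, -0.18, 1.59], [-5.17, 0.36, -3.14]] + [[-1.51,1.87,2.7], [-0.16,0.19,0.28], [0.80,-0.99,-1.43]] + [[-0.01, -0.03, 0.02], [-0.09, -0.25, 0.12], [-0.04, -0.11, 0.05]]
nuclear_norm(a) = 12.09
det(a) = -10.20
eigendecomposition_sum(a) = [[-3.25, 1.37, 0.23], [6.87, -2.9, -0.49], [-13.32, 5.63, 0.94]] + [[-1.27, 0.98, 0.81], [-4.49, 3.46, 2.88], [8.9, -6.85, -5.71]] + [[-0.01, -0.3, -0.15], [-0.02, -0.79, -0.4], [0.01, 0.48, 0.25]]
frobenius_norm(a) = 8.69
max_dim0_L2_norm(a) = 6.75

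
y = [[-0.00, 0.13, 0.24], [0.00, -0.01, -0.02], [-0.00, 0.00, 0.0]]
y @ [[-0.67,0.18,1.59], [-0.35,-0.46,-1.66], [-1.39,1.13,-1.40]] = [[-0.38,0.21,-0.55],[0.03,-0.02,0.04],[0.00,0.0,0.0]]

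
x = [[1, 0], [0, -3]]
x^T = [[1, 0], [0, -3]]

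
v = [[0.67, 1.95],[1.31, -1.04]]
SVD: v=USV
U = [[-0.88, 0.48],[0.48, 0.88]]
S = [2.21, 1.47]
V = [[0.02, -1.00],[1.0, 0.02]]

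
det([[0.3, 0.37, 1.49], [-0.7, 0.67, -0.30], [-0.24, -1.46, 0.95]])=2.095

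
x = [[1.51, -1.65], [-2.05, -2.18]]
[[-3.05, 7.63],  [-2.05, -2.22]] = x@[[-0.49, 3.04], [1.4, -1.84]]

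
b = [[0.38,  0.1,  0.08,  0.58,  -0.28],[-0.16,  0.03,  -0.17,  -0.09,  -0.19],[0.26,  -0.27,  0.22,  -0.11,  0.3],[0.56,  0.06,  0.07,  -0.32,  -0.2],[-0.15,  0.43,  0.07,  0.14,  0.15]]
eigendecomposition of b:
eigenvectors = [[-0.52+0.00j, -0.79+0.00j, 0.32+0.00j, (-0.27+0.12j), (-0.27-0.12j)],[-0.01+0.00j, 0.23+0.00j, 0.05+0.00j, (-0.35-0.11j), -0.35+0.11j],[0.35+0.00j, (-0.27+0j), (-0.83+0j), (0.75+0j), 0.75-0.00j],[(0.73+0j), -0.45+0.00j, (0.11+0j), (-0.12+0.04j), (-0.12-0.04j)],[(-0.26+0j), (0.21+0j), (0.44+0j), -0.29+0.34j, (-0.29-0.34j)]]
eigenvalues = [(-0.62+0j), (0.78+0j), (-0.01+0j), (0.15+0.21j), (0.15-0.21j)]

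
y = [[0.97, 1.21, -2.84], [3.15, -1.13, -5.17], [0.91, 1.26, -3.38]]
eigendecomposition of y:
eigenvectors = [[(-0.81+0j),-0.09+0.41j,(-0.09-0.41j)], [(-0.47+0j),-0.75+0.00j,-0.75-0.00j], [-0.35+0.00j,-0.18+0.48j,(-0.18-0.48j)]]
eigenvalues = [(0.46+0j), (-2+1.6j), (-2-1.6j)]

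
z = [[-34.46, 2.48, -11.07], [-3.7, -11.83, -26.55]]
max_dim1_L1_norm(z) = 48.01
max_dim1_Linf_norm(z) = 34.46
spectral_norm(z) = 39.26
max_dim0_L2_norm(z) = 34.66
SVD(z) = [[-0.87, -0.50], [-0.5, 0.87]] @ diag([39.25971118081808, 25.167506392146766]) @ [[0.81, 0.1, 0.58],[0.55, -0.46, -0.70]]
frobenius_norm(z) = 46.63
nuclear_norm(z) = 64.43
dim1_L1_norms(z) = [48.01, 42.08]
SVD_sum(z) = [[-27.51, -3.24, -19.79], [-15.80, -1.86, -11.36]] + [[-6.95, 5.72, 8.72], [12.10, -9.97, -15.19]]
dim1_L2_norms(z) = [36.28, 29.3]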